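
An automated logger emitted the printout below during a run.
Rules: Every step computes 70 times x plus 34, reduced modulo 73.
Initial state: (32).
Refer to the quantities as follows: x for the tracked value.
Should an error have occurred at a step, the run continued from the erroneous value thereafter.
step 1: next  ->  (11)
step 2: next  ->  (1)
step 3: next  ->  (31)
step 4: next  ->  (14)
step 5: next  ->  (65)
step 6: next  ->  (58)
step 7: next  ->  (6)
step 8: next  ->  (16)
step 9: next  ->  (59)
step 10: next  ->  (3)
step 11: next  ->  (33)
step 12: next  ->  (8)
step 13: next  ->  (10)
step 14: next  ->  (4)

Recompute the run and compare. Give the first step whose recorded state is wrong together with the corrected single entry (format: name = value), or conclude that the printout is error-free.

Recomputing the run from the initial state:
step 1: x = 11
step 2: x = 1
step 3: x = 31
step 4: x = 14
step 5: x = 65
step 6: x = 58
step 7: x = 6
step 8: x = 16
step 9: x = 59
step 10: x = 3
step 11: x = 25
step 12: x = 32
step 13: x = 11
step 14: x = 1
The first disagreement with the printout is at step 11, where the value should be x = 25.

step 11, x = 25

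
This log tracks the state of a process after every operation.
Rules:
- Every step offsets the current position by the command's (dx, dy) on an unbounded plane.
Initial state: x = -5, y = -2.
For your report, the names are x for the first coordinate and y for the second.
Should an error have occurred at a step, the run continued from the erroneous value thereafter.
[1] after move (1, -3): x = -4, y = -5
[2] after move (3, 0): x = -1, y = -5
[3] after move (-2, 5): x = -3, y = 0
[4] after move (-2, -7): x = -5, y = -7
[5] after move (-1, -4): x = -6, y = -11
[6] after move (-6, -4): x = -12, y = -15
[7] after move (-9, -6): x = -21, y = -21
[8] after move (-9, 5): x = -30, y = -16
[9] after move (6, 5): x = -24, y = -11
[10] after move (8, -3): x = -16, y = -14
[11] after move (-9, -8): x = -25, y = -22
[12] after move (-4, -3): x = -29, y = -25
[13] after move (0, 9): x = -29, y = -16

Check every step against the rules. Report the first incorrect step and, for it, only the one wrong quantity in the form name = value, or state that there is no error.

Recomputing the run from the initial state:
step 1: x = -4, y = -5
step 2: x = -1, y = -5
step 3: x = -3, y = 0
step 4: x = -5, y = -7
step 5: x = -6, y = -11
step 6: x = -12, y = -15
step 7: x = -21, y = -21
step 8: x = -30, y = -16
step 9: x = -24, y = -11
step 10: x = -16, y = -14
step 11: x = -25, y = -22
step 12: x = -29, y = -25
step 13: x = -29, y = -16
This matches the log at every step.

no error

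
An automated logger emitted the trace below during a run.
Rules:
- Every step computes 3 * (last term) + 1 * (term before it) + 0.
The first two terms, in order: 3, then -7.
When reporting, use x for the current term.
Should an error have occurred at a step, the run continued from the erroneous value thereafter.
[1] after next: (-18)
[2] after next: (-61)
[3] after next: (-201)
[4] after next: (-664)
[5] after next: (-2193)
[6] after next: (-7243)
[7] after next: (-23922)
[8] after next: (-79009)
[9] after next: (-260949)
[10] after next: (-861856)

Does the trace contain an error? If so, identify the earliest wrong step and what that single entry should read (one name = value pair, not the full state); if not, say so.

no error

step 1: x = 3*(-7) + (1)*(3) + (0) = -18 -> exactly as logged
step 2: x = 3*(-18) + (1)*(-7) + (0) = -61 -> checks out
step 3: x = 3*(-61) + (1)*(-18) + (0) = -201 -> same as recorded
step 4: x = 3*(-201) + (1)*(-61) + (0) = -664 -> matches
step 5: x = 3*(-664) + (1)*(-201) + (0) = -2193 -> no discrepancy
step 6: x = 3*(-2193) + (1)*(-664) + (0) = -7243 -> matches
step 7: x = 3*(-7243) + (1)*(-2193) + (0) = -23922 -> matches
step 8: x = 3*(-23922) + (1)*(-7243) + (0) = -79009 -> agrees with the trace
step 9: x = 3*(-79009) + (1)*(-23922) + (0) = -260949 -> consistent with the trace
step 10: x = 3*(-260949) + (1)*(-79009) + (0) = -861856 -> confirmed correct
All steps check out; nothing to correct.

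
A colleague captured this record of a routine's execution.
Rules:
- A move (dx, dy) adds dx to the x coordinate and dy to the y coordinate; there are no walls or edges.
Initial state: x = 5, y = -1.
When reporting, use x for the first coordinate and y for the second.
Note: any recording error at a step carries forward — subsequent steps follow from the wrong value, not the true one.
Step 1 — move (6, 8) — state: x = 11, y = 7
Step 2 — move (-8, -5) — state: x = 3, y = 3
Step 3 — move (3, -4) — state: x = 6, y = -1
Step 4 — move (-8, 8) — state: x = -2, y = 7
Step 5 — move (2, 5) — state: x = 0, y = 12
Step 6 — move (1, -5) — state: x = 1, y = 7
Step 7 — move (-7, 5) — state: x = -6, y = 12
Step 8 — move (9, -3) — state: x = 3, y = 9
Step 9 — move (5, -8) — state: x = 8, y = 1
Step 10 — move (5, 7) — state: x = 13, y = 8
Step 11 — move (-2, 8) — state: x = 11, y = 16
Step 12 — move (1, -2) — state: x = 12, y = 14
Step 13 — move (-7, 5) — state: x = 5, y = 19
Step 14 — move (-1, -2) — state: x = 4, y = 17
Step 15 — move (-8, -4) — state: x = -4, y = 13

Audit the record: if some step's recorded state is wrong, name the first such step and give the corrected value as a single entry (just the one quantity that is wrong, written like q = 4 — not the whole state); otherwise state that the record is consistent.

Recomputing the run from the initial state:
step 1: x = 11, y = 7
step 2: x = 3, y = 2
step 3: x = 6, y = -2
step 4: x = -2, y = 6
step 5: x = 0, y = 11
step 6: x = 1, y = 6
step 7: x = -6, y = 11
step 8: x = 3, y = 8
step 9: x = 8, y = 0
step 10: x = 13, y = 7
step 11: x = 11, y = 15
step 12: x = 12, y = 13
step 13: x = 5, y = 18
step 14: x = 4, y = 16
step 15: x = -4, y = 12
The first disagreement with the record is at step 2, where the value should be y = 2.

step 2, y = 2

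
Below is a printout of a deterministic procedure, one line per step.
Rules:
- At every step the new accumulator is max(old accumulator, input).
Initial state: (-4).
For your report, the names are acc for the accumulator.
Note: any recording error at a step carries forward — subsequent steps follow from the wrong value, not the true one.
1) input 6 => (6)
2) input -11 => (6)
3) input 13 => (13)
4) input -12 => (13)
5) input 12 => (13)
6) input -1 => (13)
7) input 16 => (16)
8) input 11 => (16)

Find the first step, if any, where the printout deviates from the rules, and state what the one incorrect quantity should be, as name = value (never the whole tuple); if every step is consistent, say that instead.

step 1: acc = max(-4, 6) = 6 -> no discrepancy
step 2: acc = max(6, -11) = 6 -> agrees with the printout
step 3: acc = max(6, 13) = 13 -> same as recorded
step 4: acc = max(13, -12) = 13 -> verified
step 5: acc = max(13, 12) = 13 -> in agreement
step 6: acc = max(13, -1) = 13 -> matches
step 7: acc = max(13, 16) = 16 -> no discrepancy
step 8: acc = max(16, 11) = 16 -> confirmed correct
Each recorded entry agrees with the recomputation.

no error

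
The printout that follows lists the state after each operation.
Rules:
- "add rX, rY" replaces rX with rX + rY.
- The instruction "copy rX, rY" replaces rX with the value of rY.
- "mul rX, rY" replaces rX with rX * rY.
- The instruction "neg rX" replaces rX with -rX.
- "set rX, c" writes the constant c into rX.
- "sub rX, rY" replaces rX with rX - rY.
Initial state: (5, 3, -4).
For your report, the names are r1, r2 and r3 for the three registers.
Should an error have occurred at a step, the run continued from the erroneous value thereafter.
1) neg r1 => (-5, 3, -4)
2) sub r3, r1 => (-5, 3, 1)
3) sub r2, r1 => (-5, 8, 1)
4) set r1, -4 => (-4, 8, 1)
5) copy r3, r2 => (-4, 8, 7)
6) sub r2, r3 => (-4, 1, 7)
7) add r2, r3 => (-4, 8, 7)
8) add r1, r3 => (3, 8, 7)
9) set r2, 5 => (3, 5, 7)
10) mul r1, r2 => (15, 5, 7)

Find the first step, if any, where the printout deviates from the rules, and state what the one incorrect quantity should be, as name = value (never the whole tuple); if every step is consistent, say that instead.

Recomputing the run from the initial state:
step 1: r1 = -5, r2 = 3, r3 = -4
step 2: r1 = -5, r2 = 3, r3 = 1
step 3: r1 = -5, r2 = 8, r3 = 1
step 4: r1 = -4, r2 = 8, r3 = 1
step 5: r1 = -4, r2 = 8, r3 = 8
step 6: r1 = -4, r2 = 0, r3 = 8
step 7: r1 = -4, r2 = 8, r3 = 8
step 8: r1 = 4, r2 = 8, r3 = 8
step 9: r1 = 4, r2 = 5, r3 = 8
step 10: r1 = 20, r2 = 5, r3 = 8
The first disagreement with the printout is at step 5, where the value should be r3 = 8.

step 5, r3 = 8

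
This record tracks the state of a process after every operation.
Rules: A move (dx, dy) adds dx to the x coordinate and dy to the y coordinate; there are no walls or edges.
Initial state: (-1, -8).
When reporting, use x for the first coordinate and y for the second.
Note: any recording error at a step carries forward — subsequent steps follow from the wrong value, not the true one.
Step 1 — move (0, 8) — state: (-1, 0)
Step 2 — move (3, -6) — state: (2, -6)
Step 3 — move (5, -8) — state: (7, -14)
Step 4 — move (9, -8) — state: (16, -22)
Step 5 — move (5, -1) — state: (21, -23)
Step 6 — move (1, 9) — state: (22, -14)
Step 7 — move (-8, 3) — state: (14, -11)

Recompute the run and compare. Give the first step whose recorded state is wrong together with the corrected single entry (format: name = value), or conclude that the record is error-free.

no error

Recomputing the run from the initial state:
step 1: x = -1, y = 0
step 2: x = 2, y = -6
step 3: x = 7, y = -14
step 4: x = 16, y = -22
step 5: x = 21, y = -23
step 6: x = 22, y = -14
step 7: x = 14, y = -11
This matches the record at every step.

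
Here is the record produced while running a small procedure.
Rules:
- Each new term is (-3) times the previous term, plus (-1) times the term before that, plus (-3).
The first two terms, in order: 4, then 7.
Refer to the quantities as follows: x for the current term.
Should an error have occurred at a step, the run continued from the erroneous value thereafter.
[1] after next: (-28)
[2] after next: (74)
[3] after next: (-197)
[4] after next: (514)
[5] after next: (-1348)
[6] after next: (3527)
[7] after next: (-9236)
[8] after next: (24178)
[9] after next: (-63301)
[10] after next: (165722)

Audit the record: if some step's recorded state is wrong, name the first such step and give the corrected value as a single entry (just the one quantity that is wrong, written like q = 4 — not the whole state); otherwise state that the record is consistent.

1. x = -3*(7) + (-1)*(4) + (-3) = -28 (confirmed correct)
2. x = -3*(-28) + (-1)*(7) + (-3) = 74 (confirmed correct)
3. x = -3*(74) + (-1)*(-28) + (-3) = -197 (same as recorded)
4. x = -3*(-197) + (-1)*(74) + (-3) = 514 (same as recorded)
5. x = -3*(514) + (-1)*(-197) + (-3) = -1348 (in agreement)
6. x = -3*(-1348) + (-1)*(514) + (-3) = 3527 (exactly as logged)
7. x = -3*(3527) + (-1)*(-1348) + (-3) = -9236 (exactly as logged)
8. x = -3*(-9236) + (-1)*(3527) + (-3) = 24178 (exactly as logged)
9. x = -3*(24178) + (-1)*(-9236) + (-3) = -63301 (same as recorded)
10. x = -3*(-63301) + (-1)*(24178) + (-3) = 165722 (exactly as logged)
No step deviates from the rules.

no error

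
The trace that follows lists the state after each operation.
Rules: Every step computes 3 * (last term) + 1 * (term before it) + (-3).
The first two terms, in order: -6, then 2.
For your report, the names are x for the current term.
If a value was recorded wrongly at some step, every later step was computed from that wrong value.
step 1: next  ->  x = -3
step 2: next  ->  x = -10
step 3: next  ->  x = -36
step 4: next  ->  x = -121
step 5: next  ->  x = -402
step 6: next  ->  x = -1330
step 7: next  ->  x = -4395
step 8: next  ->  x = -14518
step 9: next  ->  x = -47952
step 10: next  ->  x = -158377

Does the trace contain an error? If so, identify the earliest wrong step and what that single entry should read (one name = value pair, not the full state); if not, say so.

no error

Recomputing the run from the initial state:
step 1: x = -3
step 2: x = -10
step 3: x = -36
step 4: x = -121
step 5: x = -402
step 6: x = -1330
step 7: x = -4395
step 8: x = -14518
step 9: x = -47952
step 10: x = -158377
This matches the trace at every step.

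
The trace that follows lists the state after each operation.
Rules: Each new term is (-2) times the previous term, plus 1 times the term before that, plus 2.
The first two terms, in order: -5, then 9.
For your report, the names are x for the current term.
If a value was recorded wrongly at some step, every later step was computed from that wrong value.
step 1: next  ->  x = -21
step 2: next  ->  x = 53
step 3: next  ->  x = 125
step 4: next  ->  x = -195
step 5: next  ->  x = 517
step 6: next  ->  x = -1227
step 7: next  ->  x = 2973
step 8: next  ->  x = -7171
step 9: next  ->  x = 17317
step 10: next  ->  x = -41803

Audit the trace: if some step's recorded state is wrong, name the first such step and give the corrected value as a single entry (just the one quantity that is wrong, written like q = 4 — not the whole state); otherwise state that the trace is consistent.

step 1: x = -2*(9) + (1)*(-5) + (2) = -21 -> verified
step 2: x = -2*(-21) + (1)*(9) + (2) = 53 -> exactly as logged
step 3: x = -2*(53) + (1)*(-21) + (2) = -125 -> the entry is off here
That makes step 3 the first incorrect line — x = -125 is what it should show.

step 3, x = -125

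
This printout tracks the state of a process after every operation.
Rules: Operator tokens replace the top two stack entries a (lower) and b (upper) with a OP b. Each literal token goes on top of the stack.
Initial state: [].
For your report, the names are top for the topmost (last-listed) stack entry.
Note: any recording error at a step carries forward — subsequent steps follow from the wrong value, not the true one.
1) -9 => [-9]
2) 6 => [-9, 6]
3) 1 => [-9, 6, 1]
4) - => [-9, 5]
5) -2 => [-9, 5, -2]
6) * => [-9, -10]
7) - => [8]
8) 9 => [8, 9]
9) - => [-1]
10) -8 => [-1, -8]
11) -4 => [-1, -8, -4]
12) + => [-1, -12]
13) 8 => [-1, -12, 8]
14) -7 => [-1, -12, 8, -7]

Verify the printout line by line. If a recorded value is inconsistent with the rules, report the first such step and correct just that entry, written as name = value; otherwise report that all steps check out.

step 1: push -9: top = -9 -> consistent with the printout
step 2: push 6: top = 6 -> matches
step 3: push 1: top = 1 -> no discrepancy
step 4: 6 - 1 = 5 -> confirmed correct
step 5: push -2: top = -2 -> verified
step 6: 5 * -2 = -10 -> consistent with the printout
step 7: -9 - -10 = 1 -> the printout has a different value
The audit stops at step 7: the recorded entry is wrong and should be top = 1.

step 7, top = 1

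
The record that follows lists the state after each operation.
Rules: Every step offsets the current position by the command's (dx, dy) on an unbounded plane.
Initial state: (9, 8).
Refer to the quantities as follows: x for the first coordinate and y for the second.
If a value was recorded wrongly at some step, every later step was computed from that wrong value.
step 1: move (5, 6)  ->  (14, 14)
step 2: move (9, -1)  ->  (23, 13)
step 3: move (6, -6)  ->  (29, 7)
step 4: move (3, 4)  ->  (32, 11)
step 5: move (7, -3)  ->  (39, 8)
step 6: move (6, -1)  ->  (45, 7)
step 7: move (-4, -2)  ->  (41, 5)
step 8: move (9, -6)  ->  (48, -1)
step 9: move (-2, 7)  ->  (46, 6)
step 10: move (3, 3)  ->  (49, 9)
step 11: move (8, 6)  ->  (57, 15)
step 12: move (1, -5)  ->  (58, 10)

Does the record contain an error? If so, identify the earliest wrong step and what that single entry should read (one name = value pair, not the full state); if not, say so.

step 1: x = 9 + (5) = 14, y = 8 + (6) = 14 -> exactly as logged
step 2: x = 14 + (9) = 23, y = 14 + (-1) = 13 -> agrees with the record
step 3: x = 23 + (6) = 29, y = 13 + (-6) = 7 -> exactly as logged
step 4: x = 29 + (3) = 32, y = 7 + (4) = 11 -> exactly as logged
step 5: x = 32 + (7) = 39, y = 11 + (-3) = 8 -> agrees with the record
step 6: x = 39 + (6) = 45, y = 8 + (-1) = 7 -> checks out
step 7: x = 45 + (-4) = 41, y = 7 + (-2) = 5 -> in agreement
step 8: x = 41 + (9) = 50, y = 5 + (-6) = -1 -> a discrepancy with the record
That makes step 8 the first incorrect line — x = 50 is what it should show.

step 8, x = 50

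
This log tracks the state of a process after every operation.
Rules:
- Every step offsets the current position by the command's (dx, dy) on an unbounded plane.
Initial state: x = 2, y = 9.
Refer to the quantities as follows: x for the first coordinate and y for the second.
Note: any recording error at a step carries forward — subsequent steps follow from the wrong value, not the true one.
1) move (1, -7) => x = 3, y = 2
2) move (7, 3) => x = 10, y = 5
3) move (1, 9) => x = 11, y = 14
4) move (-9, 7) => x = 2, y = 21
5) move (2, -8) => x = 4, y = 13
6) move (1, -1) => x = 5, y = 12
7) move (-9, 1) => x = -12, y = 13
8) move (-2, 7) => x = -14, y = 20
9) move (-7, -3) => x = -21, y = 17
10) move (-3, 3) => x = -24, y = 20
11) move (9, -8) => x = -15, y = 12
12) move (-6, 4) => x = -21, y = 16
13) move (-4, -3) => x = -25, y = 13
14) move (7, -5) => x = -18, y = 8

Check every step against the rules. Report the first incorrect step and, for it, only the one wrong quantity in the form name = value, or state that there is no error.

step 7, x = -4

Step 1: x = 2 + (1) = 3, y = 9 + (-7) = 2 — confirmed correct.
Step 2: x = 3 + (7) = 10, y = 2 + (3) = 5 — same as recorded.
Step 3: x = 10 + (1) = 11, y = 5 + (9) = 14 — exactly as logged.
Step 4: x = 11 + (-9) = 2, y = 14 + (7) = 21 — verified.
Step 5: x = 2 + (2) = 4, y = 21 + (-8) = 13 — in agreement.
Step 6: x = 4 + (1) = 5, y = 13 + (-1) = 12 — agrees with the log.
Step 7: x = 5 + (-9) = -4, y = 12 + (1) = 13 — this is not what the log shows.
First incorrect step: 7; the correct value is x = -4.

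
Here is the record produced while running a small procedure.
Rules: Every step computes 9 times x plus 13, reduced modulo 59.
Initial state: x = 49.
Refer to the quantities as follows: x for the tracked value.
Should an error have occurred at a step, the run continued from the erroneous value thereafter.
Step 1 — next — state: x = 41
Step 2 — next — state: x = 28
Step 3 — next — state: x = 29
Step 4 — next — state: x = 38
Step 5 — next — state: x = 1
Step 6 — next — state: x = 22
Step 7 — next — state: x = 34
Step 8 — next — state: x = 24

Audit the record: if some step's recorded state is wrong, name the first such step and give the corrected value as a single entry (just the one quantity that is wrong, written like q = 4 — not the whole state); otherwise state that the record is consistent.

Recomputing the run from the initial state:
step 1: x = 41
step 2: x = 28
step 3: x = 29
step 4: x = 38
step 5: x = 1
step 6: x = 22
step 7: x = 34
step 8: x = 24
This matches the record at every step.

no error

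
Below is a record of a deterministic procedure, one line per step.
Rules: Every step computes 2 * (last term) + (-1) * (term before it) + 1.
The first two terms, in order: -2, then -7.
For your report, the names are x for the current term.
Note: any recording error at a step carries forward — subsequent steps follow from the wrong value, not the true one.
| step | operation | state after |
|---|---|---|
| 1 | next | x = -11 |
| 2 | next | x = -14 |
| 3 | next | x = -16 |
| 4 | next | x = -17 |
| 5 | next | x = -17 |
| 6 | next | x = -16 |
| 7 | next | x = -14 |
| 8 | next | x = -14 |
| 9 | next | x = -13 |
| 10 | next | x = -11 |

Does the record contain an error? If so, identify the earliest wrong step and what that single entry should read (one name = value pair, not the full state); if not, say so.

Recomputing the run from the initial state:
step 1: x = -11
step 2: x = -14
step 3: x = -16
step 4: x = -17
step 5: x = -17
step 6: x = -16
step 7: x = -14
step 8: x = -11
step 9: x = -7
step 10: x = -2
The first disagreement with the record is at step 8, where the value should be x = -11.

step 8, x = -11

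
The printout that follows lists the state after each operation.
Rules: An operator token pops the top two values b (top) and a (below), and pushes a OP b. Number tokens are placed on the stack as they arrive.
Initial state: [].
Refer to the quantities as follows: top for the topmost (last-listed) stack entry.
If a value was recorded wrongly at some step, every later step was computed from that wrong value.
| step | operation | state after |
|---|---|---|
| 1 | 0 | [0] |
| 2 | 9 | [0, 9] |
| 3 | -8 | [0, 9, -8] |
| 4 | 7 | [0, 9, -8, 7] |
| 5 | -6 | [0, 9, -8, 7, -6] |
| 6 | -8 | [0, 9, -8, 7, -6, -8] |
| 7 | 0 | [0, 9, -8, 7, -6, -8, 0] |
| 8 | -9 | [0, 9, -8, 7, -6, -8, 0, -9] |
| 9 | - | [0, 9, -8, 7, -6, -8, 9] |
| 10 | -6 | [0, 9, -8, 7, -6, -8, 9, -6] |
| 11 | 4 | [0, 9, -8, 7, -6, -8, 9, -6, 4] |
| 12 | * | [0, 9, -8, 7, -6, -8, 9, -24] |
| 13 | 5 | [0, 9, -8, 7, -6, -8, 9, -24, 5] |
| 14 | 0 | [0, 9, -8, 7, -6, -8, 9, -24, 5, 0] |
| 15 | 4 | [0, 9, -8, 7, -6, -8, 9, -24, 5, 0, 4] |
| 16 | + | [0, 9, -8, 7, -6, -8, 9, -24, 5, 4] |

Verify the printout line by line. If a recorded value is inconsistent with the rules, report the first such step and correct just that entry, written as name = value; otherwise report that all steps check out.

Recomputing the run from the initial state:
step 1: [0]
step 2: [0, 9]
step 3: [0, 9, -8]
step 4: [0, 9, -8, 7]
step 5: [0, 9, -8, 7, -6]
step 6: [0, 9, -8, 7, -6, -8]
step 7: [0, 9, -8, 7, -6, -8, 0]
step 8: [0, 9, -8, 7, -6, -8, 0, -9]
step 9: [0, 9, -8, 7, -6, -8, 9]
step 10: [0, 9, -8, 7, -6, -8, 9, -6]
step 11: [0, 9, -8, 7, -6, -8, 9, -6, 4]
step 12: [0, 9, -8, 7, -6, -8, 9, -24]
step 13: [0, 9, -8, 7, -6, -8, 9, -24, 5]
step 14: [0, 9, -8, 7, -6, -8, 9, -24, 5, 0]
step 15: [0, 9, -8, 7, -6, -8, 9, -24, 5, 0, 4]
step 16: [0, 9, -8, 7, -6, -8, 9, -24, 5, 4]
This matches the printout at every step.

no error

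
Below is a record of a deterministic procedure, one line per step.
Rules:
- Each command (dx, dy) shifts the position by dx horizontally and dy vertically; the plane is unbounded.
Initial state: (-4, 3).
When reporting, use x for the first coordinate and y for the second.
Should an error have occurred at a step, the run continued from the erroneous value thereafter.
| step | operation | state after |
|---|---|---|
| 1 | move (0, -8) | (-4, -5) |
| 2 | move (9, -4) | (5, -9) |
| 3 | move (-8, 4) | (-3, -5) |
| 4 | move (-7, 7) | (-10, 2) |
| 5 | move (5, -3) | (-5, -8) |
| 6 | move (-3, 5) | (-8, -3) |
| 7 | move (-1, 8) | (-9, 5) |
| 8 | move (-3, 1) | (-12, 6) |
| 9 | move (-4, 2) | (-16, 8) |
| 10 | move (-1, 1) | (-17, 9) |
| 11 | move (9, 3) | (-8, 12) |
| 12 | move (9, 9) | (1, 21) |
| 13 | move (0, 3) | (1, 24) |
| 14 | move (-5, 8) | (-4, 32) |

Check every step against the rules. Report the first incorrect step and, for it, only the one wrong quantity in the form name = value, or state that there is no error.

1. x = -4 + (0) = -4, y = 3 + (-8) = -5 (agrees with the record)
2. x = -4 + (9) = 5, y = -5 + (-4) = -9 (matches)
3. x = 5 + (-8) = -3, y = -9 + (4) = -5 (confirmed correct)
4. x = -3 + (-7) = -10, y = -5 + (7) = 2 (checks out)
5. x = -10 + (5) = -5, y = 2 + (-3) = -1 (not what was recorded)
So the first discrepancy is step 5, where the right value is y = -1.

step 5, y = -1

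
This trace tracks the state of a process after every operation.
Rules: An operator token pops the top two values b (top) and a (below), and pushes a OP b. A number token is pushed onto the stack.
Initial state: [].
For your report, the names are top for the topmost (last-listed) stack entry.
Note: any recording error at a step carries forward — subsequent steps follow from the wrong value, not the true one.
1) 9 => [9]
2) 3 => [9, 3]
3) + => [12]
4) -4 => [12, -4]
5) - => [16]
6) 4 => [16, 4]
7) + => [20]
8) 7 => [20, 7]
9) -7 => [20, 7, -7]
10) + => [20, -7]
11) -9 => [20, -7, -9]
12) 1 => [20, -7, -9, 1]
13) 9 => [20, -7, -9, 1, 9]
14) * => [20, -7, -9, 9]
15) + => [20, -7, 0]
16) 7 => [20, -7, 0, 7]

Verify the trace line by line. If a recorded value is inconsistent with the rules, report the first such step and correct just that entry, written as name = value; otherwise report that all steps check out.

step 1: push 9: top = 9 -> no discrepancy
step 2: push 3: top = 3 -> agrees with the trace
step 3: 9 + 3 = 12 -> matches
step 4: push -4: top = -4 -> checks out
step 5: 12 - -4 = 16 -> checks out
step 6: push 4: top = 4 -> matches
step 7: 16 + 4 = 20 -> exactly as logged
step 8: push 7: top = 7 -> no discrepancy
step 9: push -7: top = -7 -> no discrepancy
step 10: 7 + -7 = 0 -> the recorded entry deviates here
The audit stops at step 10: the recorded entry is wrong and should be top = 0.

step 10, top = 0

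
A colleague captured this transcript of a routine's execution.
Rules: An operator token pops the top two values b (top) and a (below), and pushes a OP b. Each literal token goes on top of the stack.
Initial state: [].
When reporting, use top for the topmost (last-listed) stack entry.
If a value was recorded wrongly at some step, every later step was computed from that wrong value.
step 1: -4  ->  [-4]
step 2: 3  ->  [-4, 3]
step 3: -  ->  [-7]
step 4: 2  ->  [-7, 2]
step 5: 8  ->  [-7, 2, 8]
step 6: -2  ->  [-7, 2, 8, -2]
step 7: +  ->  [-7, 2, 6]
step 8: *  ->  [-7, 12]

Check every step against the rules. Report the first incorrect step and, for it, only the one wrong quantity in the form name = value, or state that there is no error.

1. push -4: top = -4 (agrees with the transcript)
2. push 3: top = 3 (matches)
3. -4 - 3 = -7 (confirmed correct)
4. push 2: top = 2 (checks out)
5. push 8: top = 8 (verified)
6. push -2: top = -2 (no discrepancy)
7. 8 + -2 = 6 (matches)
8. 2 * 6 = 12 (no discrepancy)
All steps check out; nothing to correct.

no error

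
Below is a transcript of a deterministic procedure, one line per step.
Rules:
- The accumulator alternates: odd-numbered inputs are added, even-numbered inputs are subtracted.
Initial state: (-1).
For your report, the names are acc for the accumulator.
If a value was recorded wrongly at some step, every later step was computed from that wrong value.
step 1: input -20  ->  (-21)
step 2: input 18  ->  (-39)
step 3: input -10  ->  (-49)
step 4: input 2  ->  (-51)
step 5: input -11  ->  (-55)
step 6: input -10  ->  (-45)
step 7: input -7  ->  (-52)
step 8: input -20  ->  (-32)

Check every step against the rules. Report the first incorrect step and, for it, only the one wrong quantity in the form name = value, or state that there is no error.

1. acc = -1 + -20 = -21 (confirmed correct)
2. acc = -21 - 18 = -39 (verified)
3. acc = -39 + -10 = -49 (matches)
4. acc = -49 - 2 = -51 (confirmed correct)
5. acc = -51 + -11 = -62 (a discrepancy with the transcript)
That makes step 5 the first incorrect line — acc = -62 is what it should show.

step 5, acc = -62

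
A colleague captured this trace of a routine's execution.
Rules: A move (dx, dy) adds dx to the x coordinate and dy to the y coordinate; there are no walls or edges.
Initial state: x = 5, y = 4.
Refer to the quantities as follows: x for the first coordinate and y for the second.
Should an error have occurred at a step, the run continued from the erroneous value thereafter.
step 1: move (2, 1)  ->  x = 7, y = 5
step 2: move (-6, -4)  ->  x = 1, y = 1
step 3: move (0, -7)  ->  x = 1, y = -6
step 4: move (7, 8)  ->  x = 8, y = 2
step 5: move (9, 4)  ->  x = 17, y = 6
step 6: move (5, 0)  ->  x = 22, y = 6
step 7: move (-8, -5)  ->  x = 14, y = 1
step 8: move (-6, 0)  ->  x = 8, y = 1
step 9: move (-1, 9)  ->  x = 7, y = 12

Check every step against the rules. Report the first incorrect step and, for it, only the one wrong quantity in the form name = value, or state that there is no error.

Recomputing the run from the initial state:
step 1: x = 7, y = 5
step 2: x = 1, y = 1
step 3: x = 1, y = -6
step 4: x = 8, y = 2
step 5: x = 17, y = 6
step 6: x = 22, y = 6
step 7: x = 14, y = 1
step 8: x = 8, y = 1
step 9: x = 7, y = 10
The first disagreement with the trace is at step 9, where the value should be y = 10.

step 9, y = 10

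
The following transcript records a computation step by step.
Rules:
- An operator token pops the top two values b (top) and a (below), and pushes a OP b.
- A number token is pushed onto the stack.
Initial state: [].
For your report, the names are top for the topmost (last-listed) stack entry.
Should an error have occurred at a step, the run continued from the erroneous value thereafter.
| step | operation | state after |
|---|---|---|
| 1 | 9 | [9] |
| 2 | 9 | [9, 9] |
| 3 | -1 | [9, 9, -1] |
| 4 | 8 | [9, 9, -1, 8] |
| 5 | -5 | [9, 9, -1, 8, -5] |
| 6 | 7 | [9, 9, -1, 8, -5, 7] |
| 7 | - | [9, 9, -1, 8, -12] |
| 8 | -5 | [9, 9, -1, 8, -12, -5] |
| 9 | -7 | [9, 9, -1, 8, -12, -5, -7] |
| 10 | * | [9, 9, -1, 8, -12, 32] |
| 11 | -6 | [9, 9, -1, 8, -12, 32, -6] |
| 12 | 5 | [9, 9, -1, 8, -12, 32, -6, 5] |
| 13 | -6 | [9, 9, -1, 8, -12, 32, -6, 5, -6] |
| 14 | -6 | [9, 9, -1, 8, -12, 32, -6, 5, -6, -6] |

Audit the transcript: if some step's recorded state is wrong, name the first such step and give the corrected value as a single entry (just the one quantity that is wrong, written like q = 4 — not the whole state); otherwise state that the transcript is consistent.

step 10, top = 35

step 1: push 9: top = 9 -> agrees with the transcript
step 2: push 9: top = 9 -> agrees with the transcript
step 3: push -1: top = -1 -> same as recorded
step 4: push 8: top = 8 -> exactly as logged
step 5: push -5: top = -5 -> verified
step 6: push 7: top = 7 -> no discrepancy
step 7: -5 - 7 = -12 -> no discrepancy
step 8: push -5: top = -5 -> in agreement
step 9: push -7: top = -7 -> no discrepancy
step 10: -5 * -7 = 35 -> the transcript has a different value
The earliest wrong entry is at step 10: it should read top = 35.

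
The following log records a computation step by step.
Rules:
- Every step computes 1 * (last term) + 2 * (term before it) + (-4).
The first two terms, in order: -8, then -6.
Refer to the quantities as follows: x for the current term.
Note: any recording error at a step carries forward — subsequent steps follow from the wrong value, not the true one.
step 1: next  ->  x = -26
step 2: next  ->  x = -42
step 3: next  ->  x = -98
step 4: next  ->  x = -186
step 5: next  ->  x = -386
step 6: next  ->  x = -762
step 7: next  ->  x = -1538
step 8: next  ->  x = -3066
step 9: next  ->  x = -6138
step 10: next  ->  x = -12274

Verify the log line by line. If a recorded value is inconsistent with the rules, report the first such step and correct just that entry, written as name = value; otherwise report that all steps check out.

step 9, x = -6146

1. x = 1*(-6) + (2)*(-8) + (-4) = -26 (agrees with the log)
2. x = 1*(-26) + (2)*(-6) + (-4) = -42 (consistent with the log)
3. x = 1*(-42) + (2)*(-26) + (-4) = -98 (checks out)
4. x = 1*(-98) + (2)*(-42) + (-4) = -186 (no discrepancy)
5. x = 1*(-186) + (2)*(-98) + (-4) = -386 (confirmed correct)
6. x = 1*(-386) + (2)*(-186) + (-4) = -762 (verified)
7. x = 1*(-762) + (2)*(-386) + (-4) = -1538 (verified)
8. x = 1*(-1538) + (2)*(-762) + (-4) = -3066 (agrees with the log)
9. x = 1*(-3066) + (2)*(-1538) + (-4) = -6146 (the recorded entry deviates here)
So the first discrepancy is step 9, where the right value is x = -6146.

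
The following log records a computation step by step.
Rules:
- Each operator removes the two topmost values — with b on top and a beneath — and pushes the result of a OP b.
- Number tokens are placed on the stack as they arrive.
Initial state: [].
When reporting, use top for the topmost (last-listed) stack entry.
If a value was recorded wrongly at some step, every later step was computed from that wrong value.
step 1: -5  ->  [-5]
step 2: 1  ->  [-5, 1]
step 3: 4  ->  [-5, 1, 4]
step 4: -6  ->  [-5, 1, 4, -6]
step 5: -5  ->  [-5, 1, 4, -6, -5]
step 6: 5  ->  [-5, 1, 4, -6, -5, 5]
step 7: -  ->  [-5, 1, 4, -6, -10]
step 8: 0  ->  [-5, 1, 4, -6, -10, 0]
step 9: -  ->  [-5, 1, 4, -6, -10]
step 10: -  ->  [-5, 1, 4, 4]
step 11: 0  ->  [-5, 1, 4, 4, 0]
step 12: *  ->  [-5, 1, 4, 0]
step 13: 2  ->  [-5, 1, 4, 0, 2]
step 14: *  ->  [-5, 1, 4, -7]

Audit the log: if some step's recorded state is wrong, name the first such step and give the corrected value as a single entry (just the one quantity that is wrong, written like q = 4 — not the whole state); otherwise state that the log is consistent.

step 14, top = 0

Step 1: push -5: top = -5 — same as recorded.
Step 2: push 1: top = 1 — matches.
Step 3: push 4: top = 4 — no discrepancy.
Step 4: push -6: top = -6 — verified.
Step 5: push -5: top = -5 — matches.
Step 6: push 5: top = 5 — no discrepancy.
Step 7: -5 - 5 = -10 — same as recorded.
Step 8: push 0: top = 0 — no discrepancy.
Step 9: -10 - 0 = -10 — exactly as logged.
Step 10: -6 - -10 = 4 — checks out.
Step 11: push 0: top = 0 — matches.
Step 12: 4 * 0 = 0 — exactly as logged.
Step 13: push 2: top = 2 — same as recorded.
Step 14: 0 * 2 = 0 — the log has a different value.
So the first discrepancy is step 14, where the right value is top = 0.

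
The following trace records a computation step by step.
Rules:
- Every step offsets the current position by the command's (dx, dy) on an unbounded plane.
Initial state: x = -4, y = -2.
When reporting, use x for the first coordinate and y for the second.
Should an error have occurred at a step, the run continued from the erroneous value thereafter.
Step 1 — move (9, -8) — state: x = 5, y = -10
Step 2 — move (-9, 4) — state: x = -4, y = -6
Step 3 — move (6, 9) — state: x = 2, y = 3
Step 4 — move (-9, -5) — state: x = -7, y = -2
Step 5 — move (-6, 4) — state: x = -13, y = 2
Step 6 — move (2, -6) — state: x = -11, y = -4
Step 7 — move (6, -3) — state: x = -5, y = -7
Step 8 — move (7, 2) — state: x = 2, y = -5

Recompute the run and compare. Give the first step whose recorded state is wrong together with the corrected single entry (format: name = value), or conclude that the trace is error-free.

no error

1. x = -4 + (9) = 5, y = -2 + (-8) = -10 (confirmed correct)
2. x = 5 + (-9) = -4, y = -10 + (4) = -6 (consistent with the trace)
3. x = -4 + (6) = 2, y = -6 + (9) = 3 (consistent with the trace)
4. x = 2 + (-9) = -7, y = 3 + (-5) = -2 (checks out)
5. x = -7 + (-6) = -13, y = -2 + (4) = 2 (matches)
6. x = -13 + (2) = -11, y = 2 + (-6) = -4 (verified)
7. x = -11 + (6) = -5, y = -4 + (-3) = -7 (no discrepancy)
8. x = -5 + (7) = 2, y = -7 + (2) = -5 (consistent with the trace)
No step deviates from the rules.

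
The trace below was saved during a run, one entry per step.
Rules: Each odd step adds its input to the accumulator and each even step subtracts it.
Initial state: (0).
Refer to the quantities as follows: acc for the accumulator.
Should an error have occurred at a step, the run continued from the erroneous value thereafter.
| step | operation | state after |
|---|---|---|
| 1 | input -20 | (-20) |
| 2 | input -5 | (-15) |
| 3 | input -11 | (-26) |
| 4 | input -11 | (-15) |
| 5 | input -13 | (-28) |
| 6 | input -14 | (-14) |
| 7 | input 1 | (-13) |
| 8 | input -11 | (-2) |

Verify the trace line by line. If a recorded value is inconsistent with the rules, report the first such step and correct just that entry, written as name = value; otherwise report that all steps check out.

Step 1: acc = 0 + -20 = -20 — matches.
Step 2: acc = -20 - -5 = -15 — same as recorded.
Step 3: acc = -15 + -11 = -26 — confirmed correct.
Step 4: acc = -26 - -11 = -15 — agrees with the trace.
Step 5: acc = -15 + -13 = -28 — matches.
Step 6: acc = -28 - -14 = -14 — same as recorded.
Step 7: acc = -14 + 1 = -13 — same as recorded.
Step 8: acc = -13 - -11 = -2 — checks out.
Every step is consistent.

no error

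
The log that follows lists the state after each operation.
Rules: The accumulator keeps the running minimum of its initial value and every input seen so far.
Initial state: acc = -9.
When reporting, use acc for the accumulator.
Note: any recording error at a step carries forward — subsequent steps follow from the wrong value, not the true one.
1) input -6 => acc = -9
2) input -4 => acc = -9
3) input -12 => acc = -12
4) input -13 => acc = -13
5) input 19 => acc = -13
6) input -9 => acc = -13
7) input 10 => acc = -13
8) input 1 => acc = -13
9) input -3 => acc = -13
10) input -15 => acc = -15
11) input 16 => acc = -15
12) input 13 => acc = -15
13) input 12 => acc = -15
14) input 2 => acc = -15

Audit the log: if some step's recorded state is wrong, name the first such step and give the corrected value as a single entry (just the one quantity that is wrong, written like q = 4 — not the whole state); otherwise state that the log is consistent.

1. acc = min(-9, -6) = -9 (exactly as logged)
2. acc = min(-9, -4) = -9 (confirmed correct)
3. acc = min(-9, -12) = -12 (verified)
4. acc = min(-12, -13) = -13 (confirmed correct)
5. acc = min(-13, 19) = -13 (exactly as logged)
6. acc = min(-13, -9) = -13 (in agreement)
7. acc = min(-13, 10) = -13 (confirmed correct)
8. acc = min(-13, 1) = -13 (verified)
9. acc = min(-13, -3) = -13 (agrees with the log)
10. acc = min(-13, -15) = -15 (confirmed correct)
11. acc = min(-15, 16) = -15 (checks out)
12. acc = min(-15, 13) = -15 (checks out)
13. acc = min(-15, 12) = -15 (in agreement)
14. acc = min(-15, 2) = -15 (exactly as logged)
The recomputation confirms every line.

no error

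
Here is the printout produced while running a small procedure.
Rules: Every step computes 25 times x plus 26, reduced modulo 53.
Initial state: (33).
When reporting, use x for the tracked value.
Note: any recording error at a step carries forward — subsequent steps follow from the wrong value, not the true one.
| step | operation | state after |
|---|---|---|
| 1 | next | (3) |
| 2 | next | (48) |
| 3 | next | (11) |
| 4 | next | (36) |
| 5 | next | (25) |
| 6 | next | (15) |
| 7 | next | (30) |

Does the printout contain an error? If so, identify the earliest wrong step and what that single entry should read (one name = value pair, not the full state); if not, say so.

step 1: x = (25*33 + 26) mod 53 = 3 -> same as recorded
step 2: x = (25*3 + 26) mod 53 = 48 -> same as recorded
step 3: x = (25*48 + 26) mod 53 = 7 -> the printout disagrees here
First incorrect step: 3; the correct value is x = 7.

step 3, x = 7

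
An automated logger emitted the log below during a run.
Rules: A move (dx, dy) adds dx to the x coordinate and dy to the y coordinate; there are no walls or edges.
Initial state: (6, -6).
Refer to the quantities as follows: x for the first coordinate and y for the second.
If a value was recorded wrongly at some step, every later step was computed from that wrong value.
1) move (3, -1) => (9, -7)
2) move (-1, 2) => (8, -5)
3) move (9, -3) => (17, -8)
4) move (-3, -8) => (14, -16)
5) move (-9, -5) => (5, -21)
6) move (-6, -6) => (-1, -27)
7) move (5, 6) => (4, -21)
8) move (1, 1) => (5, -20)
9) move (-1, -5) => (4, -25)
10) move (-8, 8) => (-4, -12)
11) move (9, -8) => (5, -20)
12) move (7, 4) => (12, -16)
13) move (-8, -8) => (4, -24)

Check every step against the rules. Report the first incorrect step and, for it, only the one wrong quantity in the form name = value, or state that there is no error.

step 10, y = -17

Step 1: x = 6 + (3) = 9, y = -6 + (-1) = -7 — verified.
Step 2: x = 9 + (-1) = 8, y = -7 + (2) = -5 — confirmed correct.
Step 3: x = 8 + (9) = 17, y = -5 + (-3) = -8 — no discrepancy.
Step 4: x = 17 + (-3) = 14, y = -8 + (-8) = -16 — exactly as logged.
Step 5: x = 14 + (-9) = 5, y = -16 + (-5) = -21 — same as recorded.
Step 6: x = 5 + (-6) = -1, y = -21 + (-6) = -27 — no discrepancy.
Step 7: x = -1 + (5) = 4, y = -27 + (6) = -21 — no discrepancy.
Step 8: x = 4 + (1) = 5, y = -21 + (1) = -20 — exactly as logged.
Step 9: x = 5 + (-1) = 4, y = -20 + (-5) = -25 — same as recorded.
Step 10: x = 4 + (-8) = -4, y = -25 + (8) = -17 — not what was recorded.
The audit stops at step 10: the recorded entry is wrong and should be y = -17.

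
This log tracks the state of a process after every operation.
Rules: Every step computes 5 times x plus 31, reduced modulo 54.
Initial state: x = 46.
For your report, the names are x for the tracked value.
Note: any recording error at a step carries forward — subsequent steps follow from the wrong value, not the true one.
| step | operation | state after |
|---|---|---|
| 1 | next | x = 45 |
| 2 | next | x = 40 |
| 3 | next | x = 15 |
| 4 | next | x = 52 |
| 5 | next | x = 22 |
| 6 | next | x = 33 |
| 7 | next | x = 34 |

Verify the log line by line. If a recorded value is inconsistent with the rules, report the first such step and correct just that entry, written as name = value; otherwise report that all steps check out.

Recomputing the run from the initial state:
step 1: x = 45
step 2: x = 40
step 3: x = 15
step 4: x = 52
step 5: x = 21
step 6: x = 28
step 7: x = 9
The first disagreement with the log is at step 5, where the value should be x = 21.

step 5, x = 21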